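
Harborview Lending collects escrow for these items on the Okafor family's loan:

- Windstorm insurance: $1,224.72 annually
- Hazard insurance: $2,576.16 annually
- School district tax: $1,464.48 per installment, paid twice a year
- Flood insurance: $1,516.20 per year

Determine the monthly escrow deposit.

$687.17

Windstorm insurance = $1,224.72 annually
Hazard insurance = $2,576.16 annually
School district tax = $1,464.48 × 2 = $2,928.96 annually
Flood insurance = $1,516.20 annually
Yearly total = $8,246.04
Monthly = $8,246.04 ÷ 12 = $687.17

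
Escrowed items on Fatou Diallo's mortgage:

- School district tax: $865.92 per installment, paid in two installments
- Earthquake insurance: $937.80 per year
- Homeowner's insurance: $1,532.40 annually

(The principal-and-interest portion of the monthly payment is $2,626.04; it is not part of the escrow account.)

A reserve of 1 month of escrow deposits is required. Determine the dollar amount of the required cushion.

School district tax: $865.92 × 2 = $1,731.84 annually
Earthquake insurance: $937.80 annually
Homeowner's insurance: $1,532.40 annually
Total per year = $1,731.84 + $937.80 + $1,532.40 = $4,202.04
Monthly escrow = $4,202.04 ÷ 12 = $350.17
Reserve = 1 × $350.17 = $350.17

$350.17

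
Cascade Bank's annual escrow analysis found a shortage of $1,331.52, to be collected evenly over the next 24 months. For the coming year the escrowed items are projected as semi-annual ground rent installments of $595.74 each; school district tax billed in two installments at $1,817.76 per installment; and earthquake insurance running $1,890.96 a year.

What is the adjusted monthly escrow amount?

$615.31

Ground rent = $595.74 × 2 = $1,191.48 per year
School district tax = $1,817.76 × 2 = $3,635.52 per year
Earthquake insurance = $1,890.96 per year
Yearly total = $1,191.48 + $3,635.52 + $1,890.96 = $6,717.96
Monthly escrow = $6,717.96 ÷ 12 = $559.83
Monthly shortage recovery: $1,331.52 ÷ 24 = $55.48
Adjusted monthly = $559.83 + $55.48 = $615.31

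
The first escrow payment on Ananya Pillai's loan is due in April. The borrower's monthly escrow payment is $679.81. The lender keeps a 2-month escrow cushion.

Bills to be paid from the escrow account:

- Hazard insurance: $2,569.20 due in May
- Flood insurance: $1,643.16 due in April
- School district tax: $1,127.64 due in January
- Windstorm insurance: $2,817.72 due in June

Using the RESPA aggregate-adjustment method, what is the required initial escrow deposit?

Cushion = 2 × $679.81 = $1,359.62
Trial balance (start $0, +$679.81 each month, − disbursements):
  Apr: +$679.81 − $1,643.16 → -$963.35
  May: +$679.81 − $2,569.20 → -$2,852.74
  Jun: +$679.81 − $2,817.72 → -$4,990.65
  Jul: +$679.81 → -$4,310.84
  Aug: +$679.81 → -$3,631.03
  Sep: +$679.81 → -$2,951.22
  Oct: +$679.81 → -$2,271.41
  Nov: +$679.81 → -$1,591.60
  Dec: +$679.81 → -$911.79
  Jan: +$679.81 − $1,127.64 → -$1,359.62
  Feb: +$679.81 → -$679.81
  Mar: +$679.81 → $0.00
Lowest trial balance = -$4,990.65 (Jun)
Initial deposit = cushion − low point = $1,359.62 − (-$4,990.65) = $6,350.27

$6,350.27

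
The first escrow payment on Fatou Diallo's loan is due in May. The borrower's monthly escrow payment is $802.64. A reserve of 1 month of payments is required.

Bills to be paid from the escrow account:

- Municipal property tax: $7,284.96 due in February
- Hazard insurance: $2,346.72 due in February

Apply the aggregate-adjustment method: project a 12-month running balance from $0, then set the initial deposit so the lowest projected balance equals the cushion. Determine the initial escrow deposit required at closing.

Cushion = 1 × $802.64 = $802.64
Trial balance (start $0, +$802.64 each month, − disbursements):
  May: +$802.64 → $802.64
  Jun: +$802.64 → $1,605.28
  Jul: +$802.64 → $2,407.92
  Aug: +$802.64 → $3,210.56
  Sep: +$802.64 → $4,013.20
  Oct: +$802.64 → $4,815.84
  Nov: +$802.64 → $5,618.48
  Dec: +$802.64 → $6,421.12
  Jan: +$802.64 → $7,223.76
  Feb: +$802.64 − $9,631.68 → -$1,605.28
  Mar: +$802.64 → -$802.64
  Apr: +$802.64 → $0.00
Lowest trial balance = -$1,605.28 (Feb)
Initial deposit = cushion − low point = $802.64 − (-$1,605.28) = $2,407.92

$2,407.92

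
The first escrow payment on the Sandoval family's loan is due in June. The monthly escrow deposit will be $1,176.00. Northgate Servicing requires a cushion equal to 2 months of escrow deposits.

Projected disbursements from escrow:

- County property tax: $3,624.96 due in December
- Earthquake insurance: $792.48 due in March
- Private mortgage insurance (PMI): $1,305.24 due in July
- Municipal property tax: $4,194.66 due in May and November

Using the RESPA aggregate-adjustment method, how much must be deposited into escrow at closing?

Cushion = 2 × $1,176.00 = $2,352.00
Trial balance (start $0, +$1,176.00 each month, − disbursements):
  Jun: +$1,176.00 → $1,176.00
  Jul: +$1,176.00 − $1,305.24 → $1,046.76
  Aug: +$1,176.00 → $2,222.76
  Sep: +$1,176.00 → $3,398.76
  Oct: +$1,176.00 → $4,574.76
  Nov: +$1,176.00 − $4,194.66 → $1,556.10
  Dec: +$1,176.00 − $3,624.96 → -$892.86
  Jan: +$1,176.00 → $283.14
  Feb: +$1,176.00 → $1,459.14
  Mar: +$1,176.00 − $792.48 → $1,842.66
  Apr: +$1,176.00 → $3,018.66
  May: +$1,176.00 − $4,194.66 → $0.00
Lowest trial balance = -$892.86 (Dec)
Initial deposit = cushion − low point = $2,352.00 − (-$892.86) = $3,244.86

$3,244.86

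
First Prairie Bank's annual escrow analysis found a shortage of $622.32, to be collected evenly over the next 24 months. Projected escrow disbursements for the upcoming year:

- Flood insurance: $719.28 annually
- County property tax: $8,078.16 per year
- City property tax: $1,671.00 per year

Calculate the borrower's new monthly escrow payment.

$898.30

Flood insurance: $719.28
County property tax: $8,078.16
City property tax: $1,671.00
Combined annual = $719.28 + $8,078.16 + $1,671.00 = $10,468.44
Base monthly escrow = $10,468.44 ÷ 12 = $872.37
Monthly shortage recovery: $622.32 ÷ 24 = $25.93
Adjusted monthly = $872.37 + $25.93 = $898.30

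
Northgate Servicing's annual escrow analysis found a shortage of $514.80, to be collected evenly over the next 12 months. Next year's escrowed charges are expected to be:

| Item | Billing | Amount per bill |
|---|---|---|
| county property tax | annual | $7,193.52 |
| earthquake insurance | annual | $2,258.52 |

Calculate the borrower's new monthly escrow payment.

$830.57

County property tax = $7,193.52 annually
Earthquake insurance = $2,258.52 annually
Annual escrow total = $7,193.52 + $2,258.52 = $9,452.04
Base monthly escrow = $9,452.04 ÷ 12 = $787.67
Monthly shortage recovery: $514.80 ÷ 12 = $42.90
New monthly escrow = $787.67 + $42.90 = $830.57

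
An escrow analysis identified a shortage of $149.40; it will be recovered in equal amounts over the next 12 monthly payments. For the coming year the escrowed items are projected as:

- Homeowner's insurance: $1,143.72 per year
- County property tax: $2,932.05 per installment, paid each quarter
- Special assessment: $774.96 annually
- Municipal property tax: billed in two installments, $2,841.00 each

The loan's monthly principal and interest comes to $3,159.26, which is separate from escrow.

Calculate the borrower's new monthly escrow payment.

Homeowner's insurance — $1,143.72 annually
County property tax — $2,932.05 × 4 = $11,728.20 annually
Special assessment — $774.96 annually
Municipal property tax — $2,841.00 × 2 = $5,682.00 annually
Total per year = $1,143.72 + $11,728.20 + $774.96 + $5,682.00 = $19,328.88
Monthly = $19,328.88 / 12 = $1,610.74
Shortage per month = $149.40 ÷ 12 = $12.45
New monthly escrow = $1,610.74 + $12.45 = $1,623.19

$1,623.19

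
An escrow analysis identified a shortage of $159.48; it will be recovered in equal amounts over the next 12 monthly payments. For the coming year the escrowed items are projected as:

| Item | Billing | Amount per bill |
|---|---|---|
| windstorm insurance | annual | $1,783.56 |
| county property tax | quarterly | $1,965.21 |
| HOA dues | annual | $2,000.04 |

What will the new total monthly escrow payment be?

Windstorm insurance: $1,783.56 annually
County property tax: $1,965.21 × 4 = $7,860.84 annually
HOA dues: $2,000.04 annually
Combined annual = $1,783.56 + $7,860.84 + $2,000.04 = $11,644.44
Monthly escrow = $11,644.44 / 12 = $970.37
Monthly shortage recovery: $159.48 ÷ 12 = $13.29
Adjusted monthly = $970.37 + $13.29 = $983.66

$983.66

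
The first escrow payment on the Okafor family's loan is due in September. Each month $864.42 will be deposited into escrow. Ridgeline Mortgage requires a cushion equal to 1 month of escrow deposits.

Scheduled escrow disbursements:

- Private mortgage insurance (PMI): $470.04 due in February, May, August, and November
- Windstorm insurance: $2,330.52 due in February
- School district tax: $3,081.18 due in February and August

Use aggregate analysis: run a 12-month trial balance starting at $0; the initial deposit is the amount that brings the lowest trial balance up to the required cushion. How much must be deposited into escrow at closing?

Cushion = 1 × $864.42 = $864.42
Trial balance (start $0, +$864.42 each month, − disbursements):
  Sep: +$864.42 → $864.42
  Oct: +$864.42 → $1,728.84
  Nov: +$864.42 − $470.04 → $2,123.22
  Dec: +$864.42 → $2,987.64
  Jan: +$864.42 → $3,852.06
  Feb: +$864.42 − $5,881.74 → -$1,165.26
  Mar: +$864.42 → -$300.84
  Apr: +$864.42 → $563.58
  May: +$864.42 − $470.04 → $957.96
  Jun: +$864.42 → $1,822.38
  Jul: +$864.42 → $2,686.80
  Aug: +$864.42 − $3,551.22 → $0.00
Lowest trial balance = -$1,165.26 (Feb)
Initial deposit = cushion − low point = $864.42 − (-$1,165.26) = $2,029.68

$2,029.68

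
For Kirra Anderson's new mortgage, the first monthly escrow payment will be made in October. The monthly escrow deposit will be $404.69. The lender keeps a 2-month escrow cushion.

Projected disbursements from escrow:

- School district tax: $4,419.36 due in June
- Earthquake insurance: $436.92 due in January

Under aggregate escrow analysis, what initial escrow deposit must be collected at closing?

$2,023.45

Cushion = 2 × $404.69 = $809.38
Trial balance (start $0, +$404.69 each month, − disbursements):
  Oct: +$404.69 → $404.69
  Nov: +$404.69 → $809.38
  Dec: +$404.69 → $1,214.07
  Jan: +$404.69 − $436.92 → $1,181.84
  Feb: +$404.69 → $1,586.53
  Mar: +$404.69 → $1,991.22
  Apr: +$404.69 → $2,395.91
  May: +$404.69 → $2,800.60
  Jun: +$404.69 − $4,419.36 → -$1,214.07
  Jul: +$404.69 → -$809.38
  Aug: +$404.69 → -$404.69
  Sep: +$404.69 → $0.00
Lowest trial balance = -$1,214.07 (Jun)
Initial deposit = cushion − low point = $809.38 − (-$1,214.07) = $2,023.45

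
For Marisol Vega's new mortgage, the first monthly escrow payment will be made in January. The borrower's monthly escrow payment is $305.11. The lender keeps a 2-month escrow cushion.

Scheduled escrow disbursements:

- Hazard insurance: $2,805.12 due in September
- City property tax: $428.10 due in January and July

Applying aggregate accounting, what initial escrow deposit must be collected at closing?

Cushion = 2 × $305.11 = $610.22
Trial balance (start $0, +$305.11 each month, − disbursements):
  Jan: +$305.11 − $428.10 → -$122.99
  Feb: +$305.11 → $182.12
  Mar: +$305.11 → $487.23
  Apr: +$305.11 → $792.34
  May: +$305.11 → $1,097.45
  Jun: +$305.11 → $1,402.56
  Jul: +$305.11 − $428.10 → $1,279.57
  Aug: +$305.11 → $1,584.68
  Sep: +$305.11 − $2,805.12 → -$915.33
  Oct: +$305.11 → -$610.22
  Nov: +$305.11 → -$305.11
  Dec: +$305.11 → $0.00
Lowest trial balance = -$915.33 (Sep)
Initial deposit = cushion − low point = $610.22 − (-$915.33) = $1,525.55

$1,525.55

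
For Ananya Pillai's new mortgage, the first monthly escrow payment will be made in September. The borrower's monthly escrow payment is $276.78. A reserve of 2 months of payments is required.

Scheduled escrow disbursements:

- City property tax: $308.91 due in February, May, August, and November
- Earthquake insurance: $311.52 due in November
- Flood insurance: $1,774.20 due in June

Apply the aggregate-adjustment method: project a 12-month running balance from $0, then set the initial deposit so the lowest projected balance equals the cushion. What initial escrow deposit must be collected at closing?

$798.21

Cushion = 2 × $276.78 = $553.56
Trial balance (start $0, +$276.78 each month, − disbursements):
  Sep: +$276.78 → $276.78
  Oct: +$276.78 → $553.56
  Nov: +$276.78 − $620.43 → $209.91
  Dec: +$276.78 → $486.69
  Jan: +$276.78 → $763.47
  Feb: +$276.78 − $308.91 → $731.34
  Mar: +$276.78 → $1,008.12
  Apr: +$276.78 → $1,284.90
  May: +$276.78 − $308.91 → $1,252.77
  Jun: +$276.78 − $1,774.20 → -$244.65
  Jul: +$276.78 → $32.13
  Aug: +$276.78 − $308.91 → $0.00
Lowest trial balance = -$244.65 (Jun)
Initial deposit = cushion − low point = $553.56 − (-$244.65) = $798.21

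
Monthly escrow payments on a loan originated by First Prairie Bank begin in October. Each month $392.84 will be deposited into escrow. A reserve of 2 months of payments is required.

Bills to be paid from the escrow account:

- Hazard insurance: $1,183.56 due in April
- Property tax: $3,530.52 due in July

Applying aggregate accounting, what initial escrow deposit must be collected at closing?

$1,571.36

Cushion = 2 × $392.84 = $785.68
Trial balance (start $0, +$392.84 each month, − disbursements):
  Oct: +$392.84 → $392.84
  Nov: +$392.84 → $785.68
  Dec: +$392.84 → $1,178.52
  Jan: +$392.84 → $1,571.36
  Feb: +$392.84 → $1,964.20
  Mar: +$392.84 → $2,357.04
  Apr: +$392.84 − $1,183.56 → $1,566.32
  May: +$392.84 → $1,959.16
  Jun: +$392.84 → $2,352.00
  Jul: +$392.84 − $3,530.52 → -$785.68
  Aug: +$392.84 → -$392.84
  Sep: +$392.84 → $0.00
Lowest trial balance = -$785.68 (Jul)
Initial deposit = cushion − low point = $785.68 − (-$785.68) = $1,571.36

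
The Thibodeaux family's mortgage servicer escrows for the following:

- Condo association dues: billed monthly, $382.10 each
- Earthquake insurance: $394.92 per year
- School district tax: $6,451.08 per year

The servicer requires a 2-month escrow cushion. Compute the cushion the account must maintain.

$1,905.20

Condo association dues — $382.10 × 12 = $4,585.20
Earthquake insurance — $394.92
School district tax — $6,451.08
Total per year = $4,585.20 + $394.92 + $6,451.08 = $11,431.20
Per month = $11,431.20 ÷ 12 = $952.60
Cushion = 2 × $952.60 = $1,905.20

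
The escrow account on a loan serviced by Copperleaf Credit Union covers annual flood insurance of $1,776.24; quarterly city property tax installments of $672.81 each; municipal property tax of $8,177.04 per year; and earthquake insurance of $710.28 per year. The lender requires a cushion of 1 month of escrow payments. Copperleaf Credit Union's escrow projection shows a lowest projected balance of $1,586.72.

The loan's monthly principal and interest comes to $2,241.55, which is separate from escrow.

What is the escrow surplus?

$473.82

Flood insurance = $1,776.24/yr
City property tax = $672.81 × 4 = $2,691.24/yr
Municipal property tax = $8,177.04/yr
Earthquake insurance = $710.28/yr
Yearly total = $1,776.24 + $2,691.24 + $8,177.04 + $710.28 = $13,354.80
Monthly escrow = $13,354.80 / 12 = $1,112.90
Required cushion = 1 × $1,112.90 = $1,112.90
Excess over cushion: $1,586.72 − $1,112.90 = $473.82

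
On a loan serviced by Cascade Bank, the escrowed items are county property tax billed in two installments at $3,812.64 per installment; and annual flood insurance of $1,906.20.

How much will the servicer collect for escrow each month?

$794.29

County property tax — $3,812.64 × 2 = $7,625.28/yr
Flood insurance — $1,906.20/yr
Total per year = $7,625.28 + $1,906.20 = $9,531.48
Monthly = $9,531.48 ÷ 12 = $794.29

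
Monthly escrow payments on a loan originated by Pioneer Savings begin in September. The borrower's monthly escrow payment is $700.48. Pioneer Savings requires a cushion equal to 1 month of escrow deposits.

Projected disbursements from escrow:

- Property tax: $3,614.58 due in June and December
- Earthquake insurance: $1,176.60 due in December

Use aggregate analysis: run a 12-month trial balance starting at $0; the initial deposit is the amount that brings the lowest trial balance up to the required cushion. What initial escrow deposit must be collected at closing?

$2,689.74

Cushion = 1 × $700.48 = $700.48
Trial balance (start $0, +$700.48 each month, − disbursements):
  Sep: +$700.48 → $700.48
  Oct: +$700.48 → $1,400.96
  Nov: +$700.48 → $2,101.44
  Dec: +$700.48 − $4,791.18 → -$1,989.26
  Jan: +$700.48 → -$1,288.78
  Feb: +$700.48 → -$588.30
  Mar: +$700.48 → $112.18
  Apr: +$700.48 → $812.66
  May: +$700.48 → $1,513.14
  Jun: +$700.48 − $3,614.58 → -$1,400.96
  Jul: +$700.48 → -$700.48
  Aug: +$700.48 → $0.00
Lowest trial balance = -$1,989.26 (Dec)
Initial deposit = cushion − low point = $700.48 − (-$1,989.26) = $2,689.74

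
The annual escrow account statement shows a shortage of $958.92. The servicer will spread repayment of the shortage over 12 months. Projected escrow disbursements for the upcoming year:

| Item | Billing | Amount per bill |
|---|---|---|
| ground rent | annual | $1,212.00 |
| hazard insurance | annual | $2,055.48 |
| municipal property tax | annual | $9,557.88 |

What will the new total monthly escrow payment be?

Ground rent: $1,212.00 annually
Hazard insurance: $2,055.48 annually
Municipal property tax: $9,557.88 annually
Yearly total = $1,212.00 + $2,055.48 + $9,557.88 = $12,825.36
Monthly = $12,825.36 ÷ 12 = $1,068.78
Shortage spread = $958.92 / 12 = $79.91/mo
Adjusted monthly = $1,068.78 + $79.91 = $1,148.69

$1,148.69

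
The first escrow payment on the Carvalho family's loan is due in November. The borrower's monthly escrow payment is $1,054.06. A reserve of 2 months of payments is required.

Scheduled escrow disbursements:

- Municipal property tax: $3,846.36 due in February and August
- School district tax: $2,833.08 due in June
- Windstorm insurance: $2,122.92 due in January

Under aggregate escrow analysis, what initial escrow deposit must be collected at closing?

Cushion = 2 × $1,054.06 = $2,108.12
Trial balance (start $0, +$1,054.06 each month, − disbursements):
  Nov: +$1,054.06 → $1,054.06
  Dec: +$1,054.06 → $2,108.12
  Jan: +$1,054.06 − $2,122.92 → $1,039.26
  Feb: +$1,054.06 − $3,846.36 → -$1,753.04
  Mar: +$1,054.06 → -$698.98
  Apr: +$1,054.06 → $355.08
  May: +$1,054.06 → $1,409.14
  Jun: +$1,054.06 − $2,833.08 → -$369.88
  Jul: +$1,054.06 → $684.18
  Aug: +$1,054.06 − $3,846.36 → -$2,108.12
  Sep: +$1,054.06 → -$1,054.06
  Oct: +$1,054.06 → $0.00
Lowest trial balance = -$2,108.12 (Aug)
Initial deposit = cushion − low point = $2,108.12 − (-$2,108.12) = $4,216.24

$4,216.24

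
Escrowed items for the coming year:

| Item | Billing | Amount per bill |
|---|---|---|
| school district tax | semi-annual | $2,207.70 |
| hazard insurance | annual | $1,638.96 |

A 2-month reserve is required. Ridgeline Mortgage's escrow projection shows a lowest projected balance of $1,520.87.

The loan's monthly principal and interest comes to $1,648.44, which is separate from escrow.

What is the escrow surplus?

School district tax: $2,207.70 × 2 = $4,415.40/yr
Hazard insurance: $1,638.96/yr
Total annual escrow = $4,415.40 + $1,638.96 = $6,054.36
Monthly escrow = $6,054.36 ÷ 12 = $504.53
Required cushion = 2 × $504.53 = $1,009.06
Surplus = $1,520.87 − $1,009.06 = $511.81

$511.81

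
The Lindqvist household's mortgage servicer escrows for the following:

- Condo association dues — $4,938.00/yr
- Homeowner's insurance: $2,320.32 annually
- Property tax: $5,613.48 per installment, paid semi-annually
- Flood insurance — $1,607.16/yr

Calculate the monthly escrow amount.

Condo association dues = $4,938.00
Homeowner's insurance = $2,320.32
Property tax = $5,613.48 × 2 = $11,226.96
Flood insurance = $1,607.16
Combined annual = $4,938.00 + $2,320.32 + $11,226.96 + $1,607.16 = $20,092.44
Per month = $20,092.44 ÷ 12 = $1,674.37

$1,674.37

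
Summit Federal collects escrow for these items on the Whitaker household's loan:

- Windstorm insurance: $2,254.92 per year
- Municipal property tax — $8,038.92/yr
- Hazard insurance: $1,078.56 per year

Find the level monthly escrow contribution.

Windstorm insurance = $2,254.92/yr
Municipal property tax = $8,038.92/yr
Hazard insurance = $1,078.56/yr
Yearly total = $11,372.40
Base monthly escrow = $11,372.40 ÷ 12 = $947.70

$947.70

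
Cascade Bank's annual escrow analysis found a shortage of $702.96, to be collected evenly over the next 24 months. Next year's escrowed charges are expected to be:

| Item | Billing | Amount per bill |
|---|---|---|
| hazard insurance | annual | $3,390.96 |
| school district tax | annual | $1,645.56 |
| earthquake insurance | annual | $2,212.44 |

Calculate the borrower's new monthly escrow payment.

Hazard insurance: $3,390.96
School district tax: $1,645.56
Earthquake insurance: $2,212.44
Total annual escrow = $3,390.96 + $1,645.56 + $2,212.44 = $7,248.96
Monthly = $7,248.96 / 12 = $604.08
Shortage per month = $702.96 ÷ 24 = $29.29
Adjusted monthly = $604.08 + $29.29 = $633.37

$633.37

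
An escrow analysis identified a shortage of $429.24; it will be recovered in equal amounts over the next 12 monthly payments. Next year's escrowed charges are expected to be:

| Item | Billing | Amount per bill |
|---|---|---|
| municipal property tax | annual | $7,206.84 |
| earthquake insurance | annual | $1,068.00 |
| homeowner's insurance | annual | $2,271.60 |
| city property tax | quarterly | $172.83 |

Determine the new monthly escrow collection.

Municipal property tax: $7,206.84 annually
Earthquake insurance: $1,068.00 annually
Homeowner's insurance: $2,271.60 annually
City property tax: $172.83 × 4 = $691.32 annually
Yearly total = $11,237.76
Base monthly escrow = $11,237.76 / 12 = $936.48
Monthly shortage recovery: $429.24 ÷ 12 = $35.77
New monthly escrow = $936.48 + $35.77 = $972.25

$972.25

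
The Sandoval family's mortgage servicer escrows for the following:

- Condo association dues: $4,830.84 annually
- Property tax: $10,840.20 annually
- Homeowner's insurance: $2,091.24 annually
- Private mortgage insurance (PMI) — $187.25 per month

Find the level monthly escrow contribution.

Condo association dues: $4,830.84 annually
Property tax: $10,840.20 annually
Homeowner's insurance: $2,091.24 annually
Private mortgage insurance (PMI): $187.25 × 12 = $2,247.00 annually
Combined annual = $20,009.28
Per month = $20,009.28 / 12 = $1,667.44

$1,667.44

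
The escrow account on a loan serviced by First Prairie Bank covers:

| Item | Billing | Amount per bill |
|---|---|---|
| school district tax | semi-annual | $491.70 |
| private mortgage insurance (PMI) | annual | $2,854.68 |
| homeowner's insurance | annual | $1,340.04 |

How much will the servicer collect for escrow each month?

School district tax: $491.70 × 2 = $983.40/yr
Private mortgage insurance (PMI): $2,854.68/yr
Homeowner's insurance: $1,340.04/yr
Total per year = $983.40 + $2,854.68 + $1,340.04 = $5,178.12
Monthly = $5,178.12 / 12 = $431.51

$431.51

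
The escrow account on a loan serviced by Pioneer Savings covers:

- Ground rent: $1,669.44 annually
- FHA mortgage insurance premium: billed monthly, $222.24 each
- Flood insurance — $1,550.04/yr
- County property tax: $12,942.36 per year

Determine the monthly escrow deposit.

$1,569.06

Ground rent — $1,669.44
FHA mortgage insurance premium — $222.24 × 12 = $2,666.88
Flood insurance — $1,550.04
County property tax — $12,942.36
Annual escrow total = $1,669.44 + $2,666.88 + $1,550.04 + $12,942.36 = $18,828.72
Base monthly escrow = $18,828.72 ÷ 12 = $1,569.06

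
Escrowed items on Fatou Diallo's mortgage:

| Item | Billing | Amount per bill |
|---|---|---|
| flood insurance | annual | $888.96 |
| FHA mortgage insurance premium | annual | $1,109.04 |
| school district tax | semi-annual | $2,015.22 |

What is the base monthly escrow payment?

Flood insurance = $888.96/yr
FHA mortgage insurance premium = $1,109.04/yr
School district tax = $2,015.22 × 2 = $4,030.44/yr
Combined annual = $888.96 + $1,109.04 + $4,030.44 = $6,028.44
Per month = $6,028.44 ÷ 12 = $502.37

$502.37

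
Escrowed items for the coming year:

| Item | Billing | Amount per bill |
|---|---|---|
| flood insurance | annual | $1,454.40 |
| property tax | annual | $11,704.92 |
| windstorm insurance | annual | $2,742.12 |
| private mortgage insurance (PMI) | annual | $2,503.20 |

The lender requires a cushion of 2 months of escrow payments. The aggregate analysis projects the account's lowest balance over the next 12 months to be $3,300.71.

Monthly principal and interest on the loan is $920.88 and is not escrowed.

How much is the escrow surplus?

$233.27

Flood insurance = $1,454.40/yr
Property tax = $11,704.92/yr
Windstorm insurance = $2,742.12/yr
Private mortgage insurance (PMI) = $2,503.20/yr
Yearly total = $1,454.40 + $11,704.92 + $2,742.12 + $2,503.20 = $18,404.64
Monthly = $18,404.64 / 12 = $1,533.72
Required cushion = 2 × $1,533.72 = $3,067.44
Excess over cushion: $3,300.71 − $3,067.44 = $233.27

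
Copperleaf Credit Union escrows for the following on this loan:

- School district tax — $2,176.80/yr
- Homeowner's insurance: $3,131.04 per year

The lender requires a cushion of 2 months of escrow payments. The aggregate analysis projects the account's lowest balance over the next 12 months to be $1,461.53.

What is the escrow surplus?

School district tax: $2,176.80 annually
Homeowner's insurance: $3,131.04 annually
Annual escrow total = $2,176.80 + $3,131.04 = $5,307.84
Per month = $5,307.84 ÷ 12 = $442.32
Required cushion = 2 × $442.32 = $884.64
Excess over cushion: $1,461.53 − $884.64 = $576.89

$576.89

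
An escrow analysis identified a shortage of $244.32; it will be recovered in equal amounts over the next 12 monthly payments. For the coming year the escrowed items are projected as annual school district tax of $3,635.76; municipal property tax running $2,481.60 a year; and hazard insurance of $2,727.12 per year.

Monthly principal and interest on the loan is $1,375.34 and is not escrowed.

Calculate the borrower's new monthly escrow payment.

School district tax = $3,635.76/yr
Municipal property tax = $2,481.60/yr
Hazard insurance = $2,727.12/yr
Combined annual = $3,635.76 + $2,481.60 + $2,727.12 = $8,844.48
Base monthly escrow = $8,844.48 ÷ 12 = $737.04
Shortage spread = $244.32 ÷ 12 = $20.36/mo
New monthly escrow = $737.04 + $20.36 = $757.40

$757.40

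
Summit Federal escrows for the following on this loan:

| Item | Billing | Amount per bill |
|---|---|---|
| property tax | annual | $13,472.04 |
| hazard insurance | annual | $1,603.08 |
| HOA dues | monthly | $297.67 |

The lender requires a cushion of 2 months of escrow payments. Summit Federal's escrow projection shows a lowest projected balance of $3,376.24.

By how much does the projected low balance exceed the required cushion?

$268.38

Property tax: $13,472.04
Hazard insurance: $1,603.08
HOA dues: $297.67 × 12 = $3,572.04
Annual escrow total = $13,472.04 + $1,603.08 + $3,572.04 = $18,647.16
Monthly = $18,647.16 ÷ 12 = $1,553.93
Cushion = 2 × $1,553.93 = $3,107.86
Surplus = $3,376.24 − $3,107.86 = $268.38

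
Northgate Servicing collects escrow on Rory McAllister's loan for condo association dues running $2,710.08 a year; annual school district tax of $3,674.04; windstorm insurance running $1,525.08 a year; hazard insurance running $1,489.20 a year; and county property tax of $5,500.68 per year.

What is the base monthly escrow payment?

$1,241.59

Condo association dues = $2,710.08 per year
School district tax = $3,674.04 per year
Windstorm insurance = $1,525.08 per year
Hazard insurance = $1,489.20 per year
County property tax = $5,500.68 per year
Combined annual = $14,899.08
Monthly escrow = $14,899.08 / 12 = $1,241.59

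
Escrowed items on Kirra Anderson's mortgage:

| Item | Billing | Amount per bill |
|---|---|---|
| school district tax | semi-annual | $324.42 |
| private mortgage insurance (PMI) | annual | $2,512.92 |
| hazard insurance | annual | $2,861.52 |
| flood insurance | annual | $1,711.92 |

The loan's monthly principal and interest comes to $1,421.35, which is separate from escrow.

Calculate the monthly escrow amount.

School district tax: $324.42 × 2 = $648.84/yr
Private mortgage insurance (PMI): $2,512.92/yr
Hazard insurance: $2,861.52/yr
Flood insurance: $1,711.92/yr
Annual escrow total = $7,735.20
Monthly = $7,735.20 / 12 = $644.60

$644.60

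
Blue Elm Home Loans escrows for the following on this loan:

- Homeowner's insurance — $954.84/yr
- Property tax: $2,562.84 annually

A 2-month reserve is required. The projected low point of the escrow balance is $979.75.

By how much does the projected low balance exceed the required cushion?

$393.47

Homeowner's insurance = $954.84 annually
Property tax = $2,562.84 annually
Total per year = $3,517.68
Monthly escrow = $3,517.68 ÷ 12 = $293.14
Cushion = 2 × $293.14 = $586.28
Excess over cushion: $979.75 − $586.28 = $393.47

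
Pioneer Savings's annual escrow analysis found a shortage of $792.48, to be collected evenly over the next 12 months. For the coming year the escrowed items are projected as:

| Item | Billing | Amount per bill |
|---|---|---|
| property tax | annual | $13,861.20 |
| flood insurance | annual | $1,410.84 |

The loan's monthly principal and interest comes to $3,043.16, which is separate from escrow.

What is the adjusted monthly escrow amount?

Property tax — $13,861.20 annually
Flood insurance — $1,410.84 annually
Total per year = $13,861.20 + $1,410.84 = $15,272.04
Monthly escrow = $15,272.04 ÷ 12 = $1,272.67
Shortage spread = $792.48 / 12 = $66.04/mo
Adjusted monthly = $1,272.67 + $66.04 = $1,338.71

$1,338.71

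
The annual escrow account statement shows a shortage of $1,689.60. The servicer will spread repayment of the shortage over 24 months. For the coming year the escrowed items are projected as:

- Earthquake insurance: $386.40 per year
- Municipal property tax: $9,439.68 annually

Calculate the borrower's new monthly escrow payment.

Earthquake insurance — $386.40 per year
Municipal property tax — $9,439.68 per year
Annual escrow total = $9,826.08
Monthly escrow = $9,826.08 ÷ 12 = $818.84
Shortage spread = $1,689.60 / 24 = $70.40/mo
Adjusted monthly = $818.84 + $70.40 = $889.24

$889.24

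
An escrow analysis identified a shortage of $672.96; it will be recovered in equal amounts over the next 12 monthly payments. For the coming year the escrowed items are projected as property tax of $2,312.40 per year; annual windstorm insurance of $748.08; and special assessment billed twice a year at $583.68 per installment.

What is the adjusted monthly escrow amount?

Property tax = $2,312.40 annually
Windstorm insurance = $748.08 annually
Special assessment = $583.68 × 2 = $1,167.36 annually
Combined annual = $4,227.84
Per month = $4,227.84 / 12 = $352.32
Monthly shortage recovery: $672.96 / 12 = $56.08
Adjusted monthly = $352.32 + $56.08 = $408.40

$408.40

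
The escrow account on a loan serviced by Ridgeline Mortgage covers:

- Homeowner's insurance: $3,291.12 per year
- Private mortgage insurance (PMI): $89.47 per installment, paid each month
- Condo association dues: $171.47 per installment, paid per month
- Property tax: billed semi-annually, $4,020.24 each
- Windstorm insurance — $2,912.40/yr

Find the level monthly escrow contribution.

$1,447.94

Homeowner's insurance — $3,291.12 annually
Private mortgage insurance (PMI) — $89.47 × 12 = $1,073.64 annually
Condo association dues — $171.47 × 12 = $2,057.64 annually
Property tax — $4,020.24 × 2 = $8,040.48 annually
Windstorm insurance — $2,912.40 annually
Annual escrow total = $3,291.12 + $1,073.64 + $2,057.64 + $8,040.48 + $2,912.40 = $17,375.28
Base monthly escrow = $17,375.28 ÷ 12 = $1,447.94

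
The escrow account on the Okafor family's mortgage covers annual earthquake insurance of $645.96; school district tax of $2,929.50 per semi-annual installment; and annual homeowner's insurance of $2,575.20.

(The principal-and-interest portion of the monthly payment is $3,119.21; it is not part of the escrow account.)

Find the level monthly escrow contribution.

Earthquake insurance: $645.96
School district tax: $2,929.50 × 2 = $5,859.00
Homeowner's insurance: $2,575.20
Total per year = $645.96 + $5,859.00 + $2,575.20 = $9,080.16
Per month = $9,080.16 / 12 = $756.68

$756.68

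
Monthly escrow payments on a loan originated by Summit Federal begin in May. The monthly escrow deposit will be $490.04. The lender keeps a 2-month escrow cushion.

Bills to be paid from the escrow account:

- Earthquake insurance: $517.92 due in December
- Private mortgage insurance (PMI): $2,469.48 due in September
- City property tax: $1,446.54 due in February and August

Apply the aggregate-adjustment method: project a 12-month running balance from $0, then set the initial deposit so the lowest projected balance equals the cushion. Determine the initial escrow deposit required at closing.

$2,445.90

Cushion = 2 × $490.04 = $980.08
Trial balance (start $0, +$490.04 each month, − disbursements):
  May: +$490.04 → $490.04
  Jun: +$490.04 → $980.08
  Jul: +$490.04 → $1,470.12
  Aug: +$490.04 − $1,446.54 → $513.62
  Sep: +$490.04 − $2,469.48 → -$1,465.82
  Oct: +$490.04 → -$975.78
  Nov: +$490.04 → -$485.74
  Dec: +$490.04 − $517.92 → -$513.62
  Jan: +$490.04 → -$23.58
  Feb: +$490.04 − $1,446.54 → -$980.08
  Mar: +$490.04 → -$490.04
  Apr: +$490.04 → $0.00
Lowest trial balance = -$1,465.82 (Sep)
Initial deposit = cushion − low point = $980.08 − (-$1,465.82) = $2,445.90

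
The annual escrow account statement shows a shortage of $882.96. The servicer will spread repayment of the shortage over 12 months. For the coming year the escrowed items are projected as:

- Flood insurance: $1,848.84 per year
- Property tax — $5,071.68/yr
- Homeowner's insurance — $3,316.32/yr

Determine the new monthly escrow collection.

Flood insurance — $1,848.84 annually
Property tax — $5,071.68 annually
Homeowner's insurance — $3,316.32 annually
Total annual escrow = $1,848.84 + $5,071.68 + $3,316.32 = $10,236.84
Monthly = $10,236.84 ÷ 12 = $853.07
Shortage spread = $882.96 ÷ 12 = $73.58/mo
Adjusted monthly = $853.07 + $73.58 = $926.65

$926.65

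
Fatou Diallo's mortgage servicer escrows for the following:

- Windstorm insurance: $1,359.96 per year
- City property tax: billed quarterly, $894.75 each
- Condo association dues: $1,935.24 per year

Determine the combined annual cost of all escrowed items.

Windstorm insurance = $1,359.96 annually
City property tax = $894.75 × 4 = $3,579.00 annually
Condo association dues = $1,935.24 annually
Combined annual = $6,874.20

$6,874.20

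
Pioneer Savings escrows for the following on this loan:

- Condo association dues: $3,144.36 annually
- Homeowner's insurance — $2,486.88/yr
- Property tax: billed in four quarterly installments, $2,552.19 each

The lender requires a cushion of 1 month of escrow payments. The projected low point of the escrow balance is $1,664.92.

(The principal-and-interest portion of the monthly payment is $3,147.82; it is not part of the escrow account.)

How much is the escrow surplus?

$344.92

Condo association dues — $3,144.36
Homeowner's insurance — $2,486.88
Property tax — $2,552.19 × 4 = $10,208.76
Total annual escrow = $15,840.00
Base monthly escrow = $15,840.00 ÷ 12 = $1,320.00
Required cushion = 1 × $1,320.00 = $1,320.00
Surplus = $1,664.92 − $1,320.00 = $344.92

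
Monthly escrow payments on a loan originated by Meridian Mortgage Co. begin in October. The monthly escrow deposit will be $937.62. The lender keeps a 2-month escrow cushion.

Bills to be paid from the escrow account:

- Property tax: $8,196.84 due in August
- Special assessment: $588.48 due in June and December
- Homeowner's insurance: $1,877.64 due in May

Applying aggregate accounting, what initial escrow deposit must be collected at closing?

Cushion = 2 × $937.62 = $1,875.24
Trial balance (start $0, +$937.62 each month, − disbursements):
  Oct: +$937.62 → $937.62
  Nov: +$937.62 → $1,875.24
  Dec: +$937.62 − $588.48 → $2,224.38
  Jan: +$937.62 → $3,162.00
  Feb: +$937.62 → $4,099.62
  Mar: +$937.62 → $5,037.24
  Apr: +$937.62 → $5,974.86
  May: +$937.62 − $1,877.64 → $5,034.84
  Jun: +$937.62 − $588.48 → $5,383.98
  Jul: +$937.62 → $6,321.60
  Aug: +$937.62 − $8,196.84 → -$937.62
  Sep: +$937.62 → $0.00
Lowest trial balance = -$937.62 (Aug)
Initial deposit = cushion − low point = $1,875.24 − (-$937.62) = $2,812.86

$2,812.86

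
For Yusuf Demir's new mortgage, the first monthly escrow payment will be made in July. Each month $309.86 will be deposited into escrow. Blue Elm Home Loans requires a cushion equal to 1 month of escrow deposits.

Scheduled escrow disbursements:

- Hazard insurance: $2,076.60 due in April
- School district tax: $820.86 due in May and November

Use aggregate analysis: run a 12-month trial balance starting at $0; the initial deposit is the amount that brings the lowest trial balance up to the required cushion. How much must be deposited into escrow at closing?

Cushion = 1 × $309.86 = $309.86
Trial balance (start $0, +$309.86 each month, − disbursements):
  Jul: +$309.86 → $309.86
  Aug: +$309.86 → $619.72
  Sep: +$309.86 → $929.58
  Oct: +$309.86 → $1,239.44
  Nov: +$309.86 − $820.86 → $728.44
  Dec: +$309.86 → $1,038.30
  Jan: +$309.86 → $1,348.16
  Feb: +$309.86 → $1,658.02
  Mar: +$309.86 → $1,967.88
  Apr: +$309.86 − $2,076.60 → $201.14
  May: +$309.86 − $820.86 → -$309.86
  Jun: +$309.86 → $0.00
Lowest trial balance = -$309.86 (May)
Initial deposit = cushion − low point = $309.86 − (-$309.86) = $619.72

$619.72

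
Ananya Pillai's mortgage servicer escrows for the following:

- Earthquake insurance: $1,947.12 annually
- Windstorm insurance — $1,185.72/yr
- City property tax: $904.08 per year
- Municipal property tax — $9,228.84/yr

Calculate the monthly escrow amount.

Earthquake insurance — $1,947.12
Windstorm insurance — $1,185.72
City property tax — $904.08
Municipal property tax — $9,228.84
Yearly total = $13,265.76
Monthly = $13,265.76 ÷ 12 = $1,105.48

$1,105.48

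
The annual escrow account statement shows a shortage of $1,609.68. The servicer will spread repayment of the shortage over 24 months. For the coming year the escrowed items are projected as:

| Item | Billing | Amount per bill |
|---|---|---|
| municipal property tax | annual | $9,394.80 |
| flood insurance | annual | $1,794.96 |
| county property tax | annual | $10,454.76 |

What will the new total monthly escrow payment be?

$1,870.78

Municipal property tax = $9,394.80
Flood insurance = $1,794.96
County property tax = $10,454.76
Annual escrow total = $9,394.80 + $1,794.96 + $10,454.76 = $21,644.52
Monthly = $21,644.52 / 12 = $1,803.71
Shortage per month = $1,609.68 ÷ 24 = $67.07
Adjusted monthly = $1,803.71 + $67.07 = $1,870.78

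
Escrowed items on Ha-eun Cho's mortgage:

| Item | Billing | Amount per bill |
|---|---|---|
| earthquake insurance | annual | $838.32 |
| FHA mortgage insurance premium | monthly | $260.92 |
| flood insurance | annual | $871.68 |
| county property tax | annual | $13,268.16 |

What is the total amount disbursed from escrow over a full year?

Earthquake insurance — $838.32 annually
FHA mortgage insurance premium — $260.92 × 12 = $3,131.04 annually
Flood insurance — $871.68 annually
County property tax — $13,268.16 annually
Total annual escrow = $838.32 + $3,131.04 + $871.68 + $13,268.16 = $18,109.20

$18,109.20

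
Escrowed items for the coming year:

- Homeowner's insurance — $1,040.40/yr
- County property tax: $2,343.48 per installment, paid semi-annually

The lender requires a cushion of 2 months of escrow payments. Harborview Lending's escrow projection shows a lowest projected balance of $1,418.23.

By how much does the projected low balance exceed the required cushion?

Homeowner's insurance — $1,040.40 per year
County property tax — $2,343.48 × 2 = $4,686.96 per year
Total per year = $1,040.40 + $4,686.96 = $5,727.36
Monthly escrow = $5,727.36 ÷ 12 = $477.28
Required cushion = 2 × $477.28 = $954.56
Excess over cushion: $1,418.23 − $954.56 = $463.67

$463.67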